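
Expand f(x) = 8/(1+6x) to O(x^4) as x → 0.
8 - 48*x + 288*x**2 - 1728*x**3 + O(x**4)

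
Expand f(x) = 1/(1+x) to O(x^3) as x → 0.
1 - x + x**2 + O(x**3)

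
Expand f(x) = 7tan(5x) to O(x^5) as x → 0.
35*x + 875*x**3/3 + O(x**5)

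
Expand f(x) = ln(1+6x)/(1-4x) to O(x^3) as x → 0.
6*x + 6*x**2 + O(x**3)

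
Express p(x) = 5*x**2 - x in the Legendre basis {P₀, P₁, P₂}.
(5/3)P₀ - P₁ + (10/3)P₂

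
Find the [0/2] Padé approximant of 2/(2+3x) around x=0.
1/(3*x/2 + 1)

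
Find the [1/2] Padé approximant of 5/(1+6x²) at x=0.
5/(6*x**2 + 1)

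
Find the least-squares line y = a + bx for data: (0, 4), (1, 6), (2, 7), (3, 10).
a = 39/10, b = 19/10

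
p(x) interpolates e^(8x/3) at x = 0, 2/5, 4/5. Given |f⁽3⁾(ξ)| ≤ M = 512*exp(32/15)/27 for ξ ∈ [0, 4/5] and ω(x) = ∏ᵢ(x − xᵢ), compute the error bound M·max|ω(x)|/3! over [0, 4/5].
4096*sqrt(3)*exp(32/15)/91125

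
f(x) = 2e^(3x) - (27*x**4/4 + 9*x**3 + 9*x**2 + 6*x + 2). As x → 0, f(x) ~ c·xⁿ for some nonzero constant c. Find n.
5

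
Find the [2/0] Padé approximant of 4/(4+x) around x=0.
x**2/16 - x/4 + 1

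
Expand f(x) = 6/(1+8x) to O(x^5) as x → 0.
6 - 48*x + 384*x**2 - 3072*x**3 + 24576*x**4 + O(x**5)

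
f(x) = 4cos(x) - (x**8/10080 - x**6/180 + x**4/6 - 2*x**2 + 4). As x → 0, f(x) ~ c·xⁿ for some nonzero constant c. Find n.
10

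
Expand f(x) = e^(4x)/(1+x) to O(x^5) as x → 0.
1 + 3*x + 5*x**2 + 17*x**3/3 + 5*x**4 + O(x**5)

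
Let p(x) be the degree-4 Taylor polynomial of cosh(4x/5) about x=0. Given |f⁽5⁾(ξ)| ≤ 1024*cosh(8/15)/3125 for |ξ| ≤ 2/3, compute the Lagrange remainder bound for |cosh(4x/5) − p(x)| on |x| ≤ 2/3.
4096*cosh(8/15)/11390625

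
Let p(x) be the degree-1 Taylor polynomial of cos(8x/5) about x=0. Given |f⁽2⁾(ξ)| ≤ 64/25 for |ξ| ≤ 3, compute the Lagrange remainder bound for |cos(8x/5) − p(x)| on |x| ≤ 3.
288/25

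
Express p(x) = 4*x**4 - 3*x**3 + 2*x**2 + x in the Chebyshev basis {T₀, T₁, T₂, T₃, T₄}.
(5/2)T₀ + (-5/4)T₁ + (3)T₂ + (-3/4)T₃ + (1/2)T₄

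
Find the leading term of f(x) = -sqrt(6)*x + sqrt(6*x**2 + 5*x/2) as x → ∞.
5*sqrt(6)/24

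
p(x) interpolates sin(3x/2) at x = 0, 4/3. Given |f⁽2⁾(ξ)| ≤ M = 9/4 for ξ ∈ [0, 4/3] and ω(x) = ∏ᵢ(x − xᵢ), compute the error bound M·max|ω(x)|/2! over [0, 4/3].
1/2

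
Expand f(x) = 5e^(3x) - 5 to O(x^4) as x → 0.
15*x + 45*x**2/2 + 45*x**3/2 + O(x**4)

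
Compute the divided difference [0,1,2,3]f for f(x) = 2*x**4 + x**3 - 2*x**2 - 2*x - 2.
13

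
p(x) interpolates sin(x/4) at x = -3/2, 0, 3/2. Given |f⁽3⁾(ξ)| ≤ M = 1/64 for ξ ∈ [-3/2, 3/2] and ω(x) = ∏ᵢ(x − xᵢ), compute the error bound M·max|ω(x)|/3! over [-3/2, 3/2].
sqrt(3)/512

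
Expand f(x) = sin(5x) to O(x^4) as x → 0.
5*x - 125*x**3/6 + O(x**4)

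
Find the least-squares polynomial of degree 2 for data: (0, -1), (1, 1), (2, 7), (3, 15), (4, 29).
-31/35 + (-1/35)x + (13/7)x²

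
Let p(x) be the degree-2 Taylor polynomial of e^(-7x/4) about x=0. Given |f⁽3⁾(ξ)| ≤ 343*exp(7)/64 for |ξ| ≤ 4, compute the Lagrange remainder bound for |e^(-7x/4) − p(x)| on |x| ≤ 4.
343*exp(7)/6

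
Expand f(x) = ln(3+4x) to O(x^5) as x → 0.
log(3) + 4*x/3 - 8*x**2/9 + 64*x**3/81 - 64*x**4/81 + O(x**5)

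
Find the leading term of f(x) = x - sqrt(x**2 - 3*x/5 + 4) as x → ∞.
3/10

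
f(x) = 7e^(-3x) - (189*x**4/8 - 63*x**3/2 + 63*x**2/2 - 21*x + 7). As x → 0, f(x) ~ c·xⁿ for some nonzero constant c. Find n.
5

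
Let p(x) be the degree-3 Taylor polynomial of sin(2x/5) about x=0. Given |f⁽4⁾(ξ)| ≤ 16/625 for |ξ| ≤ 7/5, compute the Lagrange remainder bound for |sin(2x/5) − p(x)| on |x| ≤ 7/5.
4802/1171875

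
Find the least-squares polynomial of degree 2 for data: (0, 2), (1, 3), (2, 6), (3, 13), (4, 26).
12/5 + (-11/5)x + (2)x²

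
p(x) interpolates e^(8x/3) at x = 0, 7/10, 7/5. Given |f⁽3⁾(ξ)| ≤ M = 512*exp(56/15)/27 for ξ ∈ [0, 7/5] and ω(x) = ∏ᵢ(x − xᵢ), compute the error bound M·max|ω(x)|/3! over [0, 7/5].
21952*sqrt(3)*exp(56/15)/91125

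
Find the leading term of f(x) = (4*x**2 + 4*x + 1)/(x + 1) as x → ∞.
4*x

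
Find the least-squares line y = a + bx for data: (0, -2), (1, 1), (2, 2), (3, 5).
a = -9/5, b = 11/5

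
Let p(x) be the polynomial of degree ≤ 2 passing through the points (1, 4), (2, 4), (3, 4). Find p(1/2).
4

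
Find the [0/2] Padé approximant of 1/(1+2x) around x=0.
1/(2*x + 1)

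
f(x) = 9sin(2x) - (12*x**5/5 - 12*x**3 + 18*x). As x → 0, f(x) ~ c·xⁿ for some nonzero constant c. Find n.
7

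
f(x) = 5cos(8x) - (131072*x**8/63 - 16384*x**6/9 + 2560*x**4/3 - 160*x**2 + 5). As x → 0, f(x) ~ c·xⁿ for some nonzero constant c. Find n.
10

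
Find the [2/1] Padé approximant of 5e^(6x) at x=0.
(30*x**2 + 20*x + 5)/(1 - 2*x)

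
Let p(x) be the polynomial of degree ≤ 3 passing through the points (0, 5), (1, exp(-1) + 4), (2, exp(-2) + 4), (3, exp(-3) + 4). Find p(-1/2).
(-35*exp(2) - 5 + 21*e + 99*exp(3))*exp(-3)/16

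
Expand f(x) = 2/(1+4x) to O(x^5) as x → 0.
2 - 8*x + 32*x**2 - 128*x**3 + 512*x**4 + O(x**5)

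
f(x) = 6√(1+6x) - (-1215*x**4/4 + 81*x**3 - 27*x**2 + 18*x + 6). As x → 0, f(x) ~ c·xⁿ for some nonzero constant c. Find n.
5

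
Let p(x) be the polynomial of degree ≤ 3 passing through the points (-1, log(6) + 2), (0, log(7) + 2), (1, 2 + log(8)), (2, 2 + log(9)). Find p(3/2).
2 + log(4*2**(7/8)*21**(11/16)/7)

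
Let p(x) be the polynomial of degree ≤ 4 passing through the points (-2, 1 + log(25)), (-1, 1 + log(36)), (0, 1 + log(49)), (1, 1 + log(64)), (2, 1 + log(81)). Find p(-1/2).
1 + log(21*3**(1/32)*5**(59/64)*7**(13/32)/5)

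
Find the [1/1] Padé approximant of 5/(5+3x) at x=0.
1/(3*x/5 + 1)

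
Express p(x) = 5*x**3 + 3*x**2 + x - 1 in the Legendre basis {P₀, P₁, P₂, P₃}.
(4)P₁ + (2)P₂ + (2)P₃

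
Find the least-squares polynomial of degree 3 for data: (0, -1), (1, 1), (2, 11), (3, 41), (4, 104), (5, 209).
-115/126 + (139/108)x + (-193/126)x² + (209/108)x³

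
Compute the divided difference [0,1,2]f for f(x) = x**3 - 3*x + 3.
3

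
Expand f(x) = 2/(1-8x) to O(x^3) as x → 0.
2 + 16*x + 128*x**2 + O(x**3)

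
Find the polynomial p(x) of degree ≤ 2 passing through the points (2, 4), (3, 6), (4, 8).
2*x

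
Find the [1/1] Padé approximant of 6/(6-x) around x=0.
1/(1 - x/6)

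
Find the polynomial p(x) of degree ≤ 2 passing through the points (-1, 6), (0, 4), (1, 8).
3*x**2 + x + 4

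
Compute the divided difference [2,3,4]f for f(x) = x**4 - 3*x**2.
52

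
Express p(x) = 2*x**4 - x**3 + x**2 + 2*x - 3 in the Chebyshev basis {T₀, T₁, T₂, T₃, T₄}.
(-7/4)T₀ + (5/4)T₁ + (3/2)T₂ + (-1/4)T₃ + (1/4)T₄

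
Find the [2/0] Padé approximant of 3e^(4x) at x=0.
24*x**2 + 12*x + 3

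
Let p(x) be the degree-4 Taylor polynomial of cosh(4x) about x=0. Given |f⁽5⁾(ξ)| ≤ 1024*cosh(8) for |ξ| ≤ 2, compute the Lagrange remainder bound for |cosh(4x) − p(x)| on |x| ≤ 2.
4096*cosh(8)/15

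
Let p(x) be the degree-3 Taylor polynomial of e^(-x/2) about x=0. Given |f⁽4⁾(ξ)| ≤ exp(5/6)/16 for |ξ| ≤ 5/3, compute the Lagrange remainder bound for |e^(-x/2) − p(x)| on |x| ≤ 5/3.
625*exp(5/6)/31104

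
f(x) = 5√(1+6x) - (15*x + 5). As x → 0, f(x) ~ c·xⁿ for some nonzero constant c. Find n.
2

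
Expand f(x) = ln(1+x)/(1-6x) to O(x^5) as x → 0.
x + 11*x**2/2 + 100*x**3/3 + 799*x**4/4 + O(x**5)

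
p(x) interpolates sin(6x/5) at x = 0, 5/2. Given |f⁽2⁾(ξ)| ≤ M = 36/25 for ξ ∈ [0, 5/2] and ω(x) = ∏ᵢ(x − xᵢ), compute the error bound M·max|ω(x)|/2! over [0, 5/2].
9/8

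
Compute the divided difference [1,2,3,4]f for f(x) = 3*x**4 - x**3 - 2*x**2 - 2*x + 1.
29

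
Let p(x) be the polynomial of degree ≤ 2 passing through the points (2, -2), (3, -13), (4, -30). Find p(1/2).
13/4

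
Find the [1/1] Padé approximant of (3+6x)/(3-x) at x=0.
(2*x + 1)/(1 - x/3)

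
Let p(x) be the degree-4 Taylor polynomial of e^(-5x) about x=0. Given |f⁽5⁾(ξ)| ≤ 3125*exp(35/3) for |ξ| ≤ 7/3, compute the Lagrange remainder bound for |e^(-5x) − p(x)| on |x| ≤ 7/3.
10504375*exp(35/3)/5832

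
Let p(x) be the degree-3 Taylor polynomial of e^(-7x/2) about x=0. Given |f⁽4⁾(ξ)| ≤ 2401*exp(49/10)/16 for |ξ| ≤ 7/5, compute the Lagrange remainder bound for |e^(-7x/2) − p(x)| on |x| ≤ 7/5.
5764801*exp(49/10)/240000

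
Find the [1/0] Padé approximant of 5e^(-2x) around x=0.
5 - 10*x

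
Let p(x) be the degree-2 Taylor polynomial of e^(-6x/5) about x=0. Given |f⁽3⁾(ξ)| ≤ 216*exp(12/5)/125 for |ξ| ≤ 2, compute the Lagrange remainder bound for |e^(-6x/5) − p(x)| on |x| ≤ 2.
288*exp(12/5)/125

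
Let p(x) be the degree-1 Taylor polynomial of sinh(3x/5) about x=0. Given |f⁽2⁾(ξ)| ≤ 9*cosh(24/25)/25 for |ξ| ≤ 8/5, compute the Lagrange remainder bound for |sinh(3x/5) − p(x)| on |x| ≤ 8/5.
288*cosh(24/25)/625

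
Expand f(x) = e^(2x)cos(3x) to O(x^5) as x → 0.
1 + 2*x - 5*x**2/2 - 23*x**3/3 - 119*x**4/24 + O(x**5)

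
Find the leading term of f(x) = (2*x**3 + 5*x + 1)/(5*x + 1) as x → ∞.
2*x**2/5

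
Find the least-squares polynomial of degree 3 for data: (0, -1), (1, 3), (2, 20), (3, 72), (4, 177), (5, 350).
-47/63 + (265/189)x + (-53/36)x² + (329/108)x³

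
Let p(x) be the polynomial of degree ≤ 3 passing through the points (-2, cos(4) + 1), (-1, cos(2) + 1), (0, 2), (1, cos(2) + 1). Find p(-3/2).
cos(2) + 5*cos(4)/16 + 11/16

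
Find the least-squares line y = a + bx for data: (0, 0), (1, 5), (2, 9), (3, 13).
a = 3/10, b = 43/10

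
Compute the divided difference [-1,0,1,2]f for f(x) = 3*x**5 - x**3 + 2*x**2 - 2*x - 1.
14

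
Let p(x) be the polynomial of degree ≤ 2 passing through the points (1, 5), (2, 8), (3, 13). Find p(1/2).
17/4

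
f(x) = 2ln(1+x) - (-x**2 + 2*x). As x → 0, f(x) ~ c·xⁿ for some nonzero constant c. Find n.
3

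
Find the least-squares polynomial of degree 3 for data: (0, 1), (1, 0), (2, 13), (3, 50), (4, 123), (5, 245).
8/9 + (-589/189)x + (155/252)x² + (211/108)x³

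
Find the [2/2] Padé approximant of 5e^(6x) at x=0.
(15*x**2 + 15*x + 5)/(3*x**2 - 3*x + 1)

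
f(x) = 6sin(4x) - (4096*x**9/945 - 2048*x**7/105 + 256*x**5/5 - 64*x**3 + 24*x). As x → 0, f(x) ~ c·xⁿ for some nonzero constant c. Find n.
11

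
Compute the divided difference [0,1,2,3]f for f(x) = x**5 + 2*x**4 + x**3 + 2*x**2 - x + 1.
38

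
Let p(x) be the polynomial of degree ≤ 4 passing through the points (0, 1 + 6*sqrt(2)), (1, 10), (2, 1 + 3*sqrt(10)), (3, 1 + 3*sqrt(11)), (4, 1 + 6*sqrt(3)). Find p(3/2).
-15*sqrt(11)/32 - 15*sqrt(2)/64 + 9*sqrt(3)/64 + 167/32 + 135*sqrt(10)/64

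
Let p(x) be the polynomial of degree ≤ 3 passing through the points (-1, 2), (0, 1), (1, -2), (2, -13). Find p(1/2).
1/8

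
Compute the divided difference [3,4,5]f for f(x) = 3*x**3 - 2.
36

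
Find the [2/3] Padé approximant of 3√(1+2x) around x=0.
(21*x**2/4 + 42*x/5 + 3)/(-x**3/20 + 9*x**2/20 + 9*x/5 + 1)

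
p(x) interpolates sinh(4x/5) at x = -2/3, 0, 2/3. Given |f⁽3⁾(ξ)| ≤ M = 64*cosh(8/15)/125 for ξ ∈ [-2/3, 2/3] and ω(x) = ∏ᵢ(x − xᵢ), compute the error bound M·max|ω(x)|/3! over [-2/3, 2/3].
512*sqrt(3)*cosh(8/15)/91125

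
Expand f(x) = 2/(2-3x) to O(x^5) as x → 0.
1 + 3*x/2 + 9*x**2/4 + 27*x**3/8 + 81*x**4/16 + O(x**5)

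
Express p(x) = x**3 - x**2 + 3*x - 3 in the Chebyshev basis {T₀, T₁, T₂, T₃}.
(-7/2)T₀ + (15/4)T₁ + (-1/2)T₂ + (1/4)T₃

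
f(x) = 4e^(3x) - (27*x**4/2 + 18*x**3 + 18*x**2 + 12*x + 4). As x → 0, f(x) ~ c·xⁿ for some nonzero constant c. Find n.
5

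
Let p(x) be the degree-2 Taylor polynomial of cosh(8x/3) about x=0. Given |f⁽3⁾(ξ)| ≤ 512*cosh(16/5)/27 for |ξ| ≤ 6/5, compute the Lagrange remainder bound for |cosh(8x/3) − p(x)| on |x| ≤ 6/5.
2048*cosh(16/5)/375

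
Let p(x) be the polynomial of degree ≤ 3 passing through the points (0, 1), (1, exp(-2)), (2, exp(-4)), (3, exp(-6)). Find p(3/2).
(-exp(6) - 1 + 9*exp(2) + 9*exp(4))*exp(-6)/16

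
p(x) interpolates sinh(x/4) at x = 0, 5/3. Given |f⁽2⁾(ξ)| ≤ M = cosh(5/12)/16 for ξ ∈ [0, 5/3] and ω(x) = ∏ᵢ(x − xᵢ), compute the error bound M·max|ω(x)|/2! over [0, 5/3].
25*cosh(5/12)/1152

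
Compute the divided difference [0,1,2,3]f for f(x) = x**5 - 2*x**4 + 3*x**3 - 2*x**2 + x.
16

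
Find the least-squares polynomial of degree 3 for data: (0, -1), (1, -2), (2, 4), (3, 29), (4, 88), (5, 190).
-13/14 + (-55/84)x + (-37/14)x² + (25/12)x³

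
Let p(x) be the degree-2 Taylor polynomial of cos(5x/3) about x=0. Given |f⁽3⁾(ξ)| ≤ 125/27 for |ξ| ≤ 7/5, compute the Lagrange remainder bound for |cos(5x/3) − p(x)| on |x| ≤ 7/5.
343/162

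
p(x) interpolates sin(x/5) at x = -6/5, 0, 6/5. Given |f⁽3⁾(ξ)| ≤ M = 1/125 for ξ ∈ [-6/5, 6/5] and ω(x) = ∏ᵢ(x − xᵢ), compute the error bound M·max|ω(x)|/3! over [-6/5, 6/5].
8*sqrt(3)/15625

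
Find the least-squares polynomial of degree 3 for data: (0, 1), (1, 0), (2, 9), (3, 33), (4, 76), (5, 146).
115/126 + (-391/108)x + (128/63)x² + (97/108)x³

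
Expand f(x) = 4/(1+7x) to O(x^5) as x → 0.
4 - 28*x + 196*x**2 - 1372*x**3 + 9604*x**4 + O(x**5)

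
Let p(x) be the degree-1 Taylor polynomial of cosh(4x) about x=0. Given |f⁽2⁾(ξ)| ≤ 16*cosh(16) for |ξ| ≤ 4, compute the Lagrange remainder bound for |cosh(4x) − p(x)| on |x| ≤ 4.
128*cosh(16)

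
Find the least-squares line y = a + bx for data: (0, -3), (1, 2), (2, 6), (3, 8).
a = -23/10, b = 37/10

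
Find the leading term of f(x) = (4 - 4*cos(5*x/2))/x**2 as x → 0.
25/2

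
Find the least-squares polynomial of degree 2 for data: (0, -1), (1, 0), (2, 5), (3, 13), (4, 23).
-6/5 + (1/10)x + (3/2)x²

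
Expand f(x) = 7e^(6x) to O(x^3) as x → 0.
7 + 42*x + 126*x**2 + O(x**3)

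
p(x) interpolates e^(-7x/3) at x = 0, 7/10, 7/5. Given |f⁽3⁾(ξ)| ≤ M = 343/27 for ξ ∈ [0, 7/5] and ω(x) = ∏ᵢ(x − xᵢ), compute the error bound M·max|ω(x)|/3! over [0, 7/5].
117649*sqrt(3)/729000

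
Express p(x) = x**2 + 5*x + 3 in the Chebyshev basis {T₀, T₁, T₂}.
(7/2)T₀ + (5)T₁ + (1/2)T₂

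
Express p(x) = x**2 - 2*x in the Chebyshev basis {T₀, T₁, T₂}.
(1/2)T₀ + (-2)T₁ + (1/2)T₂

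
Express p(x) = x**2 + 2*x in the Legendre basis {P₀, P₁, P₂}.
(1/3)P₀ + (2)P₁ + (2/3)P₂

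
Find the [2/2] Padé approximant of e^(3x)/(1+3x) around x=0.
(7*x**2/4 + 2*x + 1)/(-11*x**2/4 + 2*x + 1)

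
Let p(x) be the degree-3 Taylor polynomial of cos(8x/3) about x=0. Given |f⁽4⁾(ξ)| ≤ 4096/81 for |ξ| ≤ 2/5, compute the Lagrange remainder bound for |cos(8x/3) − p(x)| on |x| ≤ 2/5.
8192/151875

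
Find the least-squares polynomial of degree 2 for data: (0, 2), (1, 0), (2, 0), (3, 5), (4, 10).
67/35 + (-233/70)x + (19/14)x²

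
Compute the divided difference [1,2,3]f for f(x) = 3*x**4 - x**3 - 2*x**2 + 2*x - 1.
67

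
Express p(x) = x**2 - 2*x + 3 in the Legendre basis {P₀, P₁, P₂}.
(10/3)P₀ + (-2)P₁ + (2/3)P₂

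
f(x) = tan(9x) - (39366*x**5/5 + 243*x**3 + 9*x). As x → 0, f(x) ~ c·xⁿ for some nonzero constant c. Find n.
7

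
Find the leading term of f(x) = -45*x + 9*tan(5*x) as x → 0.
375*x**3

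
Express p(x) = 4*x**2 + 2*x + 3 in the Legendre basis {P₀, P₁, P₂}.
(13/3)P₀ + (2)P₁ + (8/3)P₂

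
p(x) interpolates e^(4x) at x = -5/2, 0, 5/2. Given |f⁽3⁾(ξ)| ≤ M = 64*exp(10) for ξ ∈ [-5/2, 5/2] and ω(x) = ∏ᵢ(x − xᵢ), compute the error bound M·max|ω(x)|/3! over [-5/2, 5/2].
1000*sqrt(3)*exp(10)/27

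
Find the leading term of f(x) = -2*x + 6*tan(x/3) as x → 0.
2*x**3/27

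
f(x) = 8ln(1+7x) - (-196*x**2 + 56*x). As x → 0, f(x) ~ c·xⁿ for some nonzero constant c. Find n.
3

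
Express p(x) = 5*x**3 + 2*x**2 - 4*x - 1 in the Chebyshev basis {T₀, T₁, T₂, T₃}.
(-1/4)T₁ + T₂ + (5/4)T₃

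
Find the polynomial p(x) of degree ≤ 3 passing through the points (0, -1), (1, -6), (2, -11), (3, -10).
x**3 - 3*x**2 - 3*x - 1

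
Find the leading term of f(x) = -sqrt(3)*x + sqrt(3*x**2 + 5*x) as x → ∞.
5*sqrt(3)/6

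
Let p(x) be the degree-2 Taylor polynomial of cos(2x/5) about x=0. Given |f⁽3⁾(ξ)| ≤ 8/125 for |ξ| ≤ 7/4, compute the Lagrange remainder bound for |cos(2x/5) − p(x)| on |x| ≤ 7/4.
343/6000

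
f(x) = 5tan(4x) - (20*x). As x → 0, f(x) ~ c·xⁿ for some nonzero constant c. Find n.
3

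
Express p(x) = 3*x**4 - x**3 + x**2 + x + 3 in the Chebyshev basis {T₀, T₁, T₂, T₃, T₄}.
(37/8)T₀ + (1/4)T₁ + (2)T₂ + (-1/4)T₃ + (3/8)T₄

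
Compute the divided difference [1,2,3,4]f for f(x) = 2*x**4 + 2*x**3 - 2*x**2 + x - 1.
22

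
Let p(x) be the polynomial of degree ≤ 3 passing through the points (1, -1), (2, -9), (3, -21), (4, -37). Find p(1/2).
3/2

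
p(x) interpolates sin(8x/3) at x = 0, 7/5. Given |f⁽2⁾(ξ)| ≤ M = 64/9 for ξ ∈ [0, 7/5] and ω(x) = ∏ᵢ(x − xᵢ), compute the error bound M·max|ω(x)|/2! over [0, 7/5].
392/225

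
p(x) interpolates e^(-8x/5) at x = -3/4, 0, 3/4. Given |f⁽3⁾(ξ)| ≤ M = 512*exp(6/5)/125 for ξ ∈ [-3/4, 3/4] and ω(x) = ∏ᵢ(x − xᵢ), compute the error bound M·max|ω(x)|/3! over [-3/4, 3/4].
8*sqrt(3)*exp(6/5)/125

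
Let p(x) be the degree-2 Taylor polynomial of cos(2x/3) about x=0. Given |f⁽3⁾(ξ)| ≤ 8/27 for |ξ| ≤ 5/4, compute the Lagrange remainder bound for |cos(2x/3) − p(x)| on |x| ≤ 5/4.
125/1296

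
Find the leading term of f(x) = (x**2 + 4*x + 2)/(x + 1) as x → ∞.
x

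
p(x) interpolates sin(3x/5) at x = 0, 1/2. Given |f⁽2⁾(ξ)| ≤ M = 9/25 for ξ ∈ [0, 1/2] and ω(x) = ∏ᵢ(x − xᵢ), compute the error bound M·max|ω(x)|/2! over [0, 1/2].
9/800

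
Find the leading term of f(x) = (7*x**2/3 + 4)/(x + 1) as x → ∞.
7*x/3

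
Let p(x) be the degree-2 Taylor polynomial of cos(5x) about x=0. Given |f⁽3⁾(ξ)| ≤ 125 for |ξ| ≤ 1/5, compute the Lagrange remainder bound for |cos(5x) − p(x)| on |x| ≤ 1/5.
1/6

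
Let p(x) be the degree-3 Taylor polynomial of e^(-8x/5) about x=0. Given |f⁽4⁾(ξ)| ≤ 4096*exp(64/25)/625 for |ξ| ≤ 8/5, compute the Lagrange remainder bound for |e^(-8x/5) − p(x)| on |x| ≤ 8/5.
2097152*exp(64/25)/1171875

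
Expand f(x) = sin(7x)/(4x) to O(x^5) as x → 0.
7/4 - 343*x**2/24 + 16807*x**4/480 + O(x**5)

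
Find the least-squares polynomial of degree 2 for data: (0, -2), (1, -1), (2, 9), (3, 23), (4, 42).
-87/35 + (-8/35)x + (20/7)x²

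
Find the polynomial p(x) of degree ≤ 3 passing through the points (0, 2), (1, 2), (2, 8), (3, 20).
3*x**2 - 3*x + 2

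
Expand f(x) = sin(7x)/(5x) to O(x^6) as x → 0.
7/5 - 343*x**2/30 + 16807*x**4/600 + O(x**6)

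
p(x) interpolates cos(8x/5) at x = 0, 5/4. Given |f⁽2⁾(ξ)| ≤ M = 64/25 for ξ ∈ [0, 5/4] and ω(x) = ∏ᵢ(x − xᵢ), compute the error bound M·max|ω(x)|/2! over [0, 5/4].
1/2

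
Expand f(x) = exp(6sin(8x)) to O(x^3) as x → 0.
1 + 48*x + 1152*x**2 + O(x**3)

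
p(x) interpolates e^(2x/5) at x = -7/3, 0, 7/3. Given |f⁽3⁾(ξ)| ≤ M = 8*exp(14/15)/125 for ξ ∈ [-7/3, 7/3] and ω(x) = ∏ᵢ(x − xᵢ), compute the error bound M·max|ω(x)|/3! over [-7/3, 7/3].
2744*sqrt(3)*exp(14/15)/91125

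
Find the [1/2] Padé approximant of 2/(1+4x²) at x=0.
2/(4*x**2 + 1)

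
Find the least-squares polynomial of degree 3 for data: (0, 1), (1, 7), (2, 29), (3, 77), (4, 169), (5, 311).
67/63 + (424/189)x + (100/63)x² + (56/27)x³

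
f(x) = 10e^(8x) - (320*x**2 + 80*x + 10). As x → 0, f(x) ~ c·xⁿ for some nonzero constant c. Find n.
3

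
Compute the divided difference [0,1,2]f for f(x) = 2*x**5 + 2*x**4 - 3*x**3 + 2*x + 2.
35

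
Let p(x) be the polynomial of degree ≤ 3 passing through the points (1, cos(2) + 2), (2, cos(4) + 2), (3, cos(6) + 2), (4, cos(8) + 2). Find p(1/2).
35*cos(2)/16 - 5*cos(8)/16 + 21*cos(6)/16 - 35*cos(4)/16 + 2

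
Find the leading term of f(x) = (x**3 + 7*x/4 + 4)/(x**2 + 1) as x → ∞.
x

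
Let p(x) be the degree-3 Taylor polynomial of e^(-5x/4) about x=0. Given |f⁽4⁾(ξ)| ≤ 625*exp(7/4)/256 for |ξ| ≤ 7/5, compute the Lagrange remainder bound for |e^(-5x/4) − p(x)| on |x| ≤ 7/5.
2401*exp(7/4)/6144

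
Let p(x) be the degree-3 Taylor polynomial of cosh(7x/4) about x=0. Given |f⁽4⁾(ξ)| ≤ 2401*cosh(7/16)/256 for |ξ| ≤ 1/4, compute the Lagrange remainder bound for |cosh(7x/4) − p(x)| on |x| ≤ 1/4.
2401*cosh(7/16)/1572864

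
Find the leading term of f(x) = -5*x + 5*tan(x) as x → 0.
5*x**3/3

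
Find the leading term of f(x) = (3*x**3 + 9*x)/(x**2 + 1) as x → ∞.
3*x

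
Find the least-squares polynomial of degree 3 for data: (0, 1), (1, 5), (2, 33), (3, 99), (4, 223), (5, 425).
16/21 + (41/126)x + (34/21)x² + (55/18)x³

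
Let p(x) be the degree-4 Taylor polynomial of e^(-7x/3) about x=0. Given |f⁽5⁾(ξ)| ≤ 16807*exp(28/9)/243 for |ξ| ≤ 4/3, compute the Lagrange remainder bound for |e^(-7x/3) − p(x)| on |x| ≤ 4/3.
2151296*exp(28/9)/885735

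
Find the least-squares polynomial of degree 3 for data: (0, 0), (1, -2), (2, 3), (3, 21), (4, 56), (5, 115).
-1/63 + (-1409/378)x + (215/252)x² + (97/108)x³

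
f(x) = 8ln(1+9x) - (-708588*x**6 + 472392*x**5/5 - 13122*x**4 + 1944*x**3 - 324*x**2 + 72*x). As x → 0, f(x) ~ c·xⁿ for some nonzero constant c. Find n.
7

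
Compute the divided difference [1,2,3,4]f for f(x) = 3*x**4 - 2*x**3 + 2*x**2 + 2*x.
28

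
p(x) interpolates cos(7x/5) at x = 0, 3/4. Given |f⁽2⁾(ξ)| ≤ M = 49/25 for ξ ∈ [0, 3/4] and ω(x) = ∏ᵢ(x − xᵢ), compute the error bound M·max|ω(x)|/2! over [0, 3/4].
441/3200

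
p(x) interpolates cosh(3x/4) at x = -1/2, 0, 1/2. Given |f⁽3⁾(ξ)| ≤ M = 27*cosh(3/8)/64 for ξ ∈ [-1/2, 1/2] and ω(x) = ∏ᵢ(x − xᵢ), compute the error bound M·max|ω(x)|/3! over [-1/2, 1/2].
sqrt(3)*cosh(3/8)/512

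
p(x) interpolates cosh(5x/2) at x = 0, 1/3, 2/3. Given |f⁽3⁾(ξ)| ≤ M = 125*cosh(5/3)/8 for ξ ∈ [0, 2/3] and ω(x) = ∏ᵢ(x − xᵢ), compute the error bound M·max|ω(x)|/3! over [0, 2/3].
125*sqrt(3)*cosh(5/3)/5832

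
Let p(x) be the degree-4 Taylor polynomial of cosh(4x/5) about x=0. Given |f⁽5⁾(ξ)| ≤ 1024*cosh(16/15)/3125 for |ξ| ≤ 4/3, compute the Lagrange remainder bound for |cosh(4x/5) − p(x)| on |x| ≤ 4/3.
131072*cosh(16/15)/11390625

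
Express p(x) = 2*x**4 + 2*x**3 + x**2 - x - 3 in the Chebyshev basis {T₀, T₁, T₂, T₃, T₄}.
(-7/4)T₀ + (1/2)T₁ + (3/2)T₂ + (1/2)T₃ + (1/4)T₄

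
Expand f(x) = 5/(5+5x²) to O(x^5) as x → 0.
1 - x**2 + x**4 + O(x**5)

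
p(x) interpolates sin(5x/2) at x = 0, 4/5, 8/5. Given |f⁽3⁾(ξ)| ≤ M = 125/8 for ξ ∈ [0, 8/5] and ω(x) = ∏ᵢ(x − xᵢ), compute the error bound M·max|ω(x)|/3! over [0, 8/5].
8*sqrt(3)/27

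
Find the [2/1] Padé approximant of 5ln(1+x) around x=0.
5*x*(x + 6)/(6*(2*x/3 + 1))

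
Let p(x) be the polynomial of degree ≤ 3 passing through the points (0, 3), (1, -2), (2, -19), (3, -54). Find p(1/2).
13/8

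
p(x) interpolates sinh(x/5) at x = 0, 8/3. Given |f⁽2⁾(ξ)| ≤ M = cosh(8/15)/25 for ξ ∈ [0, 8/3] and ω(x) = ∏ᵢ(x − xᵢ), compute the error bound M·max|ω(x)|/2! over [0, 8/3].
8*cosh(8/15)/225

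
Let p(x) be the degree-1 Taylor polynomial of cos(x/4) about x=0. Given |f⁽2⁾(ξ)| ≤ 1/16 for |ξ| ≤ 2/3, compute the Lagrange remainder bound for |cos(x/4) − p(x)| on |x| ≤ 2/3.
1/72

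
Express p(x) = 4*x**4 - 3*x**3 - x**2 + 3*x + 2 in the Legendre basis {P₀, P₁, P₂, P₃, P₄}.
(37/15)P₀ + (6/5)P₁ + (34/21)P₂ + (-6/5)P₃ + (32/35)P₄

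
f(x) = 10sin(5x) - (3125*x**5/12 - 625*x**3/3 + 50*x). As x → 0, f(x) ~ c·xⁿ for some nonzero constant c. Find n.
7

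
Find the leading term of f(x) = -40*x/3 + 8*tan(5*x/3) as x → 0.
1000*x**3/81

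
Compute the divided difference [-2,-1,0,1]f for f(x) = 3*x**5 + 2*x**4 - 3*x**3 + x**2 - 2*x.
8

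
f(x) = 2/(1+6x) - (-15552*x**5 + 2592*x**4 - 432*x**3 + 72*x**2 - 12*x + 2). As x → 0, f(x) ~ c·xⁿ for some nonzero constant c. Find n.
6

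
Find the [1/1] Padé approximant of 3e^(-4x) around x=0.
(3 - 6*x)/(2*x + 1)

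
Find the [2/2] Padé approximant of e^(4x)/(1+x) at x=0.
(8*x**2/9 + 4*x/3 + 1)/(8*x**2/9 - 5*x/3 + 1)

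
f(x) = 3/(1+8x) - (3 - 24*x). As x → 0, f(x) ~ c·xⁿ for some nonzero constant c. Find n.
2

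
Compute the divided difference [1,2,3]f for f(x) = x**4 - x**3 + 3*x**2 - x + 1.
22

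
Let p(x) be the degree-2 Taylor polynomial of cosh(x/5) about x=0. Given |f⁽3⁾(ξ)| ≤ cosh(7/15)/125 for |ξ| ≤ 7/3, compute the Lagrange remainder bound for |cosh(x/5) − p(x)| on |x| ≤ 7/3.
343*cosh(7/15)/20250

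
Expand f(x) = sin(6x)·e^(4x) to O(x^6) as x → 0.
6*x + 24*x**2 + 12*x**3 - 80*x**4 - 796*x**5/5 + O(x**6)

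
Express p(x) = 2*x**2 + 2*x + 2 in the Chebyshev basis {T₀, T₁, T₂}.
(3)T₀ + (2)T₁ + T₂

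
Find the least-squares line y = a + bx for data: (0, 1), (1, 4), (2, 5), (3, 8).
a = 6/5, b = 11/5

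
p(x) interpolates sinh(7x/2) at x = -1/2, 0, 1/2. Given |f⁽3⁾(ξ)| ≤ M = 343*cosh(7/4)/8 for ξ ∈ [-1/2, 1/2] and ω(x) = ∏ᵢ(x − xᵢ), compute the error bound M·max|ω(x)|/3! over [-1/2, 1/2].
343*sqrt(3)*cosh(7/4)/1728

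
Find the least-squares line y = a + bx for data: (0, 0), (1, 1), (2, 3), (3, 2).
a = 3/10, b = 4/5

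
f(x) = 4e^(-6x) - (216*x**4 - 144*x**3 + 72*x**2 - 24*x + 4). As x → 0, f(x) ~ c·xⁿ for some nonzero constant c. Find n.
5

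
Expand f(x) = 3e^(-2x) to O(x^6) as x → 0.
3 - 6*x + 6*x**2 - 4*x**3 + 2*x**4 - 4*x**5/5 + O(x**6)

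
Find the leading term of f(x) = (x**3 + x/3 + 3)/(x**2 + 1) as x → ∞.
x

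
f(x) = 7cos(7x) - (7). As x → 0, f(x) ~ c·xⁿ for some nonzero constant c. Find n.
2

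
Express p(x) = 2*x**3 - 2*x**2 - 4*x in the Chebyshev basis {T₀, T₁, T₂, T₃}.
-T₀ + (-5/2)T₁ - T₂ + (1/2)T₃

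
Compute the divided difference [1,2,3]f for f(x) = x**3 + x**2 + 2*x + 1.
7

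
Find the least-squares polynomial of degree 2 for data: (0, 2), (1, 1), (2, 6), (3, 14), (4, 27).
64/35 + (-179/70)x + (31/14)x²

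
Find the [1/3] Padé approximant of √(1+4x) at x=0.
(7*x/2 + 1)/(x**3 - x**2 + 3*x/2 + 1)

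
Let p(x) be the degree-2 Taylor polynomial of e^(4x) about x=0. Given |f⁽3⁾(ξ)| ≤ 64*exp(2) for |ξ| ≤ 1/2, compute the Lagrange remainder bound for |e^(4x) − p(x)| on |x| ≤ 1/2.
4*exp(2)/3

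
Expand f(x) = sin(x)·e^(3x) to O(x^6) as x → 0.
x + 3*x**2 + 13*x**3/3 + 4*x**4 + 79*x**5/30 + O(x**6)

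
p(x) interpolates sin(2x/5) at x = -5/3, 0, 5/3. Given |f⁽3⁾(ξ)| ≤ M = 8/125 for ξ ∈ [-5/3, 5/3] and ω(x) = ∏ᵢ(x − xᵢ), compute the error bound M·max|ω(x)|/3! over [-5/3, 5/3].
8*sqrt(3)/729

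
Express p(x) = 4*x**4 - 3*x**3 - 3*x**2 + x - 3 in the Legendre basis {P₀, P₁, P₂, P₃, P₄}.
(-16/5)P₀ + (-4/5)P₁ + (2/7)P₂ + (-6/5)P₃ + (32/35)P₄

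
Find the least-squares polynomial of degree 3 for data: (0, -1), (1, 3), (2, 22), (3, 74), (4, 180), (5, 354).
-113/126 + (1523/756)x + (-349/252)x² + (82/27)x³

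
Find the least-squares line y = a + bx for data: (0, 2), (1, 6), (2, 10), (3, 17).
a = 7/5, b = 49/10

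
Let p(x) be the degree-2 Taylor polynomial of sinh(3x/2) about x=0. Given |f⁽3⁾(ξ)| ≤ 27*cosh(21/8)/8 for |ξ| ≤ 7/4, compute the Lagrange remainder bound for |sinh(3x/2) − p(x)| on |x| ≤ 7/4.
3087*cosh(21/8)/1024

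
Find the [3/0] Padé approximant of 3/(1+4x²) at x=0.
3 - 12*x**2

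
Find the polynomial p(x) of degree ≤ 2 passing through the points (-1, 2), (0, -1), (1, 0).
2*x**2 - x - 1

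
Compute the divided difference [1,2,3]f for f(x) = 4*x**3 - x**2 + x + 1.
23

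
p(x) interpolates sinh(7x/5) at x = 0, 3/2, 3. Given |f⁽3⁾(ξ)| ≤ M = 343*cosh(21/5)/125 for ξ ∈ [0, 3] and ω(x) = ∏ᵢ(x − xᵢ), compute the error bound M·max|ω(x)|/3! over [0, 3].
343*sqrt(3)*cosh(21/5)/1000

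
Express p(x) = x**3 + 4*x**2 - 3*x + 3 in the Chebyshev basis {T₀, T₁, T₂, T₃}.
(5)T₀ + (-9/4)T₁ + (2)T₂ + (1/4)T₃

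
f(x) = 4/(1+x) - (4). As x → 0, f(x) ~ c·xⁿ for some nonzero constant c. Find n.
1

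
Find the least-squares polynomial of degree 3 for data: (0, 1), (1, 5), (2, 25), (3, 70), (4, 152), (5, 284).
107/126 + (877/756)x + (391/252)x² + (103/54)x³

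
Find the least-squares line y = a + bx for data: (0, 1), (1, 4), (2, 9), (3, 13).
a = 3/5, b = 41/10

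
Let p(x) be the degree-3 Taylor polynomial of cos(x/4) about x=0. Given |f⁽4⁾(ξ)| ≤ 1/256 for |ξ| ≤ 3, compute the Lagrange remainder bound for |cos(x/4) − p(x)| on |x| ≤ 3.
27/2048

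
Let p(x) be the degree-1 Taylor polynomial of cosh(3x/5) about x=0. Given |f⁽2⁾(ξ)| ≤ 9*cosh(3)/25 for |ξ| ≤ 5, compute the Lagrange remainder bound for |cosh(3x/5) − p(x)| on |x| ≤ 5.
9*cosh(3)/2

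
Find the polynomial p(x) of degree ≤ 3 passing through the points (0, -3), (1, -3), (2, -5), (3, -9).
-x**2 + x - 3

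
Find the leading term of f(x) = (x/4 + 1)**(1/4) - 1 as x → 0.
x/16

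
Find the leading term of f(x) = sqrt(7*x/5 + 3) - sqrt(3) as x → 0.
7*sqrt(3)*x/30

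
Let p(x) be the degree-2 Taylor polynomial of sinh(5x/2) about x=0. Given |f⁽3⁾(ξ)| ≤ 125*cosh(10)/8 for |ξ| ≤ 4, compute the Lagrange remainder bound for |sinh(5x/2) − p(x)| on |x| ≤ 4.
500*cosh(10)/3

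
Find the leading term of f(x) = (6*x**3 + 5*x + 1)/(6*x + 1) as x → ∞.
x**2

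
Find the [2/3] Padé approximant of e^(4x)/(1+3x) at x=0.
(20*x**2/13 + 134*x/65 + 1)/(692*x**3/195 - 294*x**2/65 + 69*x/65 + 1)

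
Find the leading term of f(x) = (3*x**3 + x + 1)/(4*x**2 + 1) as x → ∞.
3*x/4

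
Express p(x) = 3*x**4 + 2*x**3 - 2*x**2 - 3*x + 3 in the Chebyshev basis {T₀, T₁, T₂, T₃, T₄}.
(25/8)T₀ + (-3/2)T₁ + (1/2)T₂ + (1/2)T₃ + (3/8)T₄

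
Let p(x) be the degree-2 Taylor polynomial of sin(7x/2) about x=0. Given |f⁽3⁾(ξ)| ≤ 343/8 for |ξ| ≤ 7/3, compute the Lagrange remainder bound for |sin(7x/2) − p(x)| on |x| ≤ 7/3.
117649/1296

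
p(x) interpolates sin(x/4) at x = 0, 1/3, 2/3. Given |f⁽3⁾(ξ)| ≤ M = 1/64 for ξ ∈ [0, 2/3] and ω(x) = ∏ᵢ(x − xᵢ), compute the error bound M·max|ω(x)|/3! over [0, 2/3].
sqrt(3)/46656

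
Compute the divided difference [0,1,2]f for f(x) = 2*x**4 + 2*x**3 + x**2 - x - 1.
21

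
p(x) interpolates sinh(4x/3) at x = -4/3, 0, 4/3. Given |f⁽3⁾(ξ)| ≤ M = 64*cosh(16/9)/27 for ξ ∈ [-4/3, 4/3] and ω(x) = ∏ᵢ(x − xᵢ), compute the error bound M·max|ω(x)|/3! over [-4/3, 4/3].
4096*sqrt(3)*cosh(16/9)/19683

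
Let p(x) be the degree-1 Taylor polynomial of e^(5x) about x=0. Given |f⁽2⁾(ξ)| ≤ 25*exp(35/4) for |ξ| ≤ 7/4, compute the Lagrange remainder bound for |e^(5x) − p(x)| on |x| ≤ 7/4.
1225*exp(35/4)/32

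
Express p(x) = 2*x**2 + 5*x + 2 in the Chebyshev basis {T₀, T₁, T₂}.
(3)T₀ + (5)T₁ + T₂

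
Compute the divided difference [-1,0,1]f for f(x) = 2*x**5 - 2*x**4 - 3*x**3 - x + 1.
-2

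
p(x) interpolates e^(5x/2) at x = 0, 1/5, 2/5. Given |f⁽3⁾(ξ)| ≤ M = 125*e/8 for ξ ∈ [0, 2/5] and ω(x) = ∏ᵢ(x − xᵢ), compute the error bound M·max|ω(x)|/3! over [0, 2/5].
sqrt(3)*e/216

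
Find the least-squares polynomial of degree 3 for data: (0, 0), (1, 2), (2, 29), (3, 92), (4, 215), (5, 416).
-41/126 + (-673/756)x + (11/9)x² + (337/108)x³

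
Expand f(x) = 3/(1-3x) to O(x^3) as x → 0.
3 + 9*x + 27*x**2 + O(x**3)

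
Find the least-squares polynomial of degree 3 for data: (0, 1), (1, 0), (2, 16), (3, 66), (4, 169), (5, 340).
22/21 + (-248/63)x + (-2/21)x² + (26/9)x³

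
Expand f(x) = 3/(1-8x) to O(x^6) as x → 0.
3 + 24*x + 192*x**2 + 1536*x**3 + 12288*x**4 + 98304*x**5 + O(x**6)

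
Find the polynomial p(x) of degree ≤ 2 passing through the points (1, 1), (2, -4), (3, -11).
-x**2 - 2*x + 4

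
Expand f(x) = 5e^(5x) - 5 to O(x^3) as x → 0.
25*x + 125*x**2/2 + O(x**3)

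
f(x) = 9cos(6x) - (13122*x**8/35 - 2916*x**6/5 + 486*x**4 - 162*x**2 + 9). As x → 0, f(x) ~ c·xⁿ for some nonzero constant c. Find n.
10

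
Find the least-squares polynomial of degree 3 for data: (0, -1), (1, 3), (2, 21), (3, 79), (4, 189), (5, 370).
-2/3 + (-5/9)x + (1/12)x² + (107/36)x³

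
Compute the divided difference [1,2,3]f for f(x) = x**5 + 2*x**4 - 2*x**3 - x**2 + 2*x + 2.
127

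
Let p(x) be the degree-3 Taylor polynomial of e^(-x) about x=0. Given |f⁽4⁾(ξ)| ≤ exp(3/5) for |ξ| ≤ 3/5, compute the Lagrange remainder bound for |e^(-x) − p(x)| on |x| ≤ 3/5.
27*exp(3/5)/5000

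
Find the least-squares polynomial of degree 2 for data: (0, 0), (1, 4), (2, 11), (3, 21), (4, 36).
6/35 + (123/70)x + (25/14)x²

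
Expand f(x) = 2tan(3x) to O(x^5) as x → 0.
6*x + 18*x**3 + O(x**5)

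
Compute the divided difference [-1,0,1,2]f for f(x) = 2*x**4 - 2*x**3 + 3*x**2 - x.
2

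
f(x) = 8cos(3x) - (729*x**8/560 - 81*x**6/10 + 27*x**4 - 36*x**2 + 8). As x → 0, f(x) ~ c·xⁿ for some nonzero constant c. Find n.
10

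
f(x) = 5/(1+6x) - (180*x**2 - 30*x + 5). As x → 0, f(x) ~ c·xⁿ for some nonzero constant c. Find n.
3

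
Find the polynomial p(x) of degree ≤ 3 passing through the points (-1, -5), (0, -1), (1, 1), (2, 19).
3*x**3 - x**2 - 1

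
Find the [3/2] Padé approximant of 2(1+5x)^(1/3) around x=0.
(350*x**3/81 + 70*x**2/3 + 14*x + 2)/(50*x**2/9 + 16*x/3 + 1)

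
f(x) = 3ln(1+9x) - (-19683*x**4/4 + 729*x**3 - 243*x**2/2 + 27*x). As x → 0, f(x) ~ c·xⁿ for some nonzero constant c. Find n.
5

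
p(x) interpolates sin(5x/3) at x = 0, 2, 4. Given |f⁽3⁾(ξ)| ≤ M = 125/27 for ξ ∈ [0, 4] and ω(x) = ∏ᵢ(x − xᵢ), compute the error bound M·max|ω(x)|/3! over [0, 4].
1000*sqrt(3)/729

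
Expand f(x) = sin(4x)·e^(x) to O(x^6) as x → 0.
4*x + 4*x**2 - 26*x**3/3 - 10*x**4 + 101*x**5/30 + O(x**6)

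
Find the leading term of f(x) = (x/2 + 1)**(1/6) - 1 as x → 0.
x/12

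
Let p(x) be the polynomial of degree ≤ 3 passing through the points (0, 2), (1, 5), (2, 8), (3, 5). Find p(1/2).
25/8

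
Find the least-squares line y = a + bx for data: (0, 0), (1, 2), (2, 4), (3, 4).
a = 2/5, b = 7/5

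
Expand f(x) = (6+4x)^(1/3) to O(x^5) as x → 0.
6**(1/3) + 2*6**(1/3)*x/9 - 4*6**(1/3)*x**2/81 + 40*6**(1/3)*x**3/2187 - 160*6**(1/3)*x**4/19683 + O(x**5)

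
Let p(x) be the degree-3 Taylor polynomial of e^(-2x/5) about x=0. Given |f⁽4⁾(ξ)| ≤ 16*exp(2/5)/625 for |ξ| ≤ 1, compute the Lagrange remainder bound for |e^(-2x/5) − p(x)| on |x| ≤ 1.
2*exp(2/5)/1875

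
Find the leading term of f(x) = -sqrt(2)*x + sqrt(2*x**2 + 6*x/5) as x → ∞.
3*sqrt(2)/10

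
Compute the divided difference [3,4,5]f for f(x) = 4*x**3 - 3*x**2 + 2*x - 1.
45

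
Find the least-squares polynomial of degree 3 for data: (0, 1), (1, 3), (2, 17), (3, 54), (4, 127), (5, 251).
6/7 + (65/42)x + (-8/7)x² + (13/6)x³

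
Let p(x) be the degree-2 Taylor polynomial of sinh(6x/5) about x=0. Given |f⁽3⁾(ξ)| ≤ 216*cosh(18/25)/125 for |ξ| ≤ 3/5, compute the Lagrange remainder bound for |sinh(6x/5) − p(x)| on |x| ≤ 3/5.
972*cosh(18/25)/15625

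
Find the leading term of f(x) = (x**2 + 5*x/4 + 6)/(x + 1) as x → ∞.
x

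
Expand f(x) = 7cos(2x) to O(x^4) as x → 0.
7 - 14*x**2 + O(x**4)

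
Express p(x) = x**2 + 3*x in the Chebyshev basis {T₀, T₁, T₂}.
(1/2)T₀ + (3)T₁ + (1/2)T₂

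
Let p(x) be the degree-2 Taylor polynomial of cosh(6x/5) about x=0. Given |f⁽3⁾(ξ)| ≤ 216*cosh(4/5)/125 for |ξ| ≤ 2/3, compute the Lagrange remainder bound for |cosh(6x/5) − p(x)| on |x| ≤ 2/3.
32*cosh(4/5)/375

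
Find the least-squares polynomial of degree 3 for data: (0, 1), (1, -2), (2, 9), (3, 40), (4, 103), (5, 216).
4/7 + (-33/14)x + (-13/14)x² + (2)x³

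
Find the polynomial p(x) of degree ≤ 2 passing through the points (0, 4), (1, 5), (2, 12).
3*x**2 - 2*x + 4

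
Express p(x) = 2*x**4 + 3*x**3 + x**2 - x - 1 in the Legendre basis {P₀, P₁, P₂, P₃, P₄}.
(-4/15)P₀ + (4/5)P₁ + (38/21)P₂ + (6/5)P₃ + (16/35)P₄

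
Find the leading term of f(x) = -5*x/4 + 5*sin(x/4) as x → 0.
-5*x**3/384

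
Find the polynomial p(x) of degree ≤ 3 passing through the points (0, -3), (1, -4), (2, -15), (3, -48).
-2*x**3 + x**2 - 3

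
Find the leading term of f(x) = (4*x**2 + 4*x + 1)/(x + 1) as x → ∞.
4*x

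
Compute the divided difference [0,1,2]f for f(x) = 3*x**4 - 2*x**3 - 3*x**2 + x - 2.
12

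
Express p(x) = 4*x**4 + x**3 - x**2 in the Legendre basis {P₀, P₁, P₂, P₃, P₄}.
(7/15)P₀ + (3/5)P₁ + (34/21)P₂ + (2/5)P₃ + (32/35)P₄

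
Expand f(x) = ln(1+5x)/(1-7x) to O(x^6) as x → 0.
5*x + 45*x**2/2 + 1195*x**3/6 + 14855*x**4/12 + 111485*x**5/12 + O(x**6)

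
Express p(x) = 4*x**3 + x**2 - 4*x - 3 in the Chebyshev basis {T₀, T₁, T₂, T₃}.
(-5/2)T₀ - T₁ + (1/2)T₂ + T₃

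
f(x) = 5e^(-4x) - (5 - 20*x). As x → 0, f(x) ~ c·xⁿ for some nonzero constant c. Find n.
2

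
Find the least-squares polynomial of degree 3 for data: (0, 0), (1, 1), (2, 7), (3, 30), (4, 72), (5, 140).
5/21 + (-35/18)x + (71/84)x² + (37/36)x³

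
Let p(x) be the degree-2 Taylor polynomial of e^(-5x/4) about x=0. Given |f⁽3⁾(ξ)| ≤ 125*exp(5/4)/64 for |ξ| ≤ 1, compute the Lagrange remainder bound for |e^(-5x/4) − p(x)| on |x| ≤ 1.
125*exp(5/4)/384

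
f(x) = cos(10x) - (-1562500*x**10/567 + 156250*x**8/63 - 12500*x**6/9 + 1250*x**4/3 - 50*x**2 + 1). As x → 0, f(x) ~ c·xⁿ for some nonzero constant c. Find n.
12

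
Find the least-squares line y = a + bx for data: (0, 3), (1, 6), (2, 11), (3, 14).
a = 14/5, b = 19/5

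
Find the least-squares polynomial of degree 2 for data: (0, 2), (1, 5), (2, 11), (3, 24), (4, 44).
86/35 + (-99/70)x + (41/14)x²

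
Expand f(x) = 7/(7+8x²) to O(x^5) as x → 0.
1 - 8*x**2/7 + 64*x**4/49 + O(x**5)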